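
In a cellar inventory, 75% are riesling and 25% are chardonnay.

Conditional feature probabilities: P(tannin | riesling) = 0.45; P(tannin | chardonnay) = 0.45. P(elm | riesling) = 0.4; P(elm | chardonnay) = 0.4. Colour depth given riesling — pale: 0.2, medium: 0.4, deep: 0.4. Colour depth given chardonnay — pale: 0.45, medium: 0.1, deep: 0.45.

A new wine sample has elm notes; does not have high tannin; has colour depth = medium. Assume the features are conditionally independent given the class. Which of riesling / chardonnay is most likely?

riesling

riesling: 0.75 × (1−0.45) × 0.4 × 0.4 = 0.066
chardonnay: 0.25 × (1−0.45) × 0.4 × 0.1 = 0.0055
Highest score → riesling.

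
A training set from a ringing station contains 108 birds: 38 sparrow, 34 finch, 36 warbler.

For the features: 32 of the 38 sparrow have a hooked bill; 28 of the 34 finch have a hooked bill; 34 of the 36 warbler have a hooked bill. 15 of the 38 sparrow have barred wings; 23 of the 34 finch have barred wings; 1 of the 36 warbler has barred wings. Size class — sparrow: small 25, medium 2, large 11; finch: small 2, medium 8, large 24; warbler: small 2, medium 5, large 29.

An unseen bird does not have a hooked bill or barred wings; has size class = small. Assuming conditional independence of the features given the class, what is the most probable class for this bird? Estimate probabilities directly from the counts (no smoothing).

sparrow: (38/108) × (6/38) × (23/38) × (25/38) ≈ 0.0221222
finch: (34/108) × (6/34) × (11/34) × (2/34) ≈ 0.00105729
warbler: (36/108) × (2/36) × (35/36) × (2/36) ≈ 0.00100023
Highest score → sparrow.

sparrow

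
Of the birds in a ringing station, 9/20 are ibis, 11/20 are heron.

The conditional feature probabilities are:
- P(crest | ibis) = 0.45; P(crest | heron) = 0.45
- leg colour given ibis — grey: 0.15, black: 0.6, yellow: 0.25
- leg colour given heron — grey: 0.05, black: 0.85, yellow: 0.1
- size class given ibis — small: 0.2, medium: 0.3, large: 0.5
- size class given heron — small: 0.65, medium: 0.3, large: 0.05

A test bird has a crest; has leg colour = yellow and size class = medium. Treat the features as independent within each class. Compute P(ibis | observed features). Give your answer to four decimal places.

0.6716

ibis: 0.45 × 0.45 × 0.25 × 0.3 = 0.0151875
heron: 0.55 × 0.45 × 0.1 × 0.3 = 0.007425
P(ibis | x) = 0.0151875 / 0.0226125 ≈ 0.6716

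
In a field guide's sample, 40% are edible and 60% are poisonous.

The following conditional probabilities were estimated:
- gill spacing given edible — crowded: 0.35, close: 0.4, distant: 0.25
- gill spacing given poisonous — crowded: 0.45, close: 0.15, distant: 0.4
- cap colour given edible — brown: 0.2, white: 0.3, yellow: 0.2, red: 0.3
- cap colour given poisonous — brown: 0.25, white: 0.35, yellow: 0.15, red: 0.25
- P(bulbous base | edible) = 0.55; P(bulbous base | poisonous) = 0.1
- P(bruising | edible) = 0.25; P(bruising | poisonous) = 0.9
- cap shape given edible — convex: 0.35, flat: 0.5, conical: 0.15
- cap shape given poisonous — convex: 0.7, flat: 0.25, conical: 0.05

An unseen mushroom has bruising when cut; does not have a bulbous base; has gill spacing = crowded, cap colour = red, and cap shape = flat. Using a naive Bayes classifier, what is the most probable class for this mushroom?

poisonous

edible: 0.4 × 0.35 × 0.3 × (1−0.55) × 0.25 × 0.5 = 0.0023625
poisonous: 0.6 × 0.45 × 0.25 × (1−0.1) × 0.9 × 0.25 = 0.01366875
Highest score → poisonous.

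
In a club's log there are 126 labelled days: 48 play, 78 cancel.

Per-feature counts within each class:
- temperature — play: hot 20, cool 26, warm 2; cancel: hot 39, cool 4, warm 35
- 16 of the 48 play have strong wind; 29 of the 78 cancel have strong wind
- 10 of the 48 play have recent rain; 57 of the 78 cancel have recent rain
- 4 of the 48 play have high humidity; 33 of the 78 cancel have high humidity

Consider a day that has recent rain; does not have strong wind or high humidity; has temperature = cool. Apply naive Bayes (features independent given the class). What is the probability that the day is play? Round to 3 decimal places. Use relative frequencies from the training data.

play: (48/126) × (26/48) × (32/48) × (10/48) × (44/48) ≈ 0.0262713
cancel: (78/126) × (4/78) × (49/78) × (57/78) × (45/78) ≈ 0.00840793
P(play | x) = 0.0262713 / 0.03467923 ≈ 0.758

0.758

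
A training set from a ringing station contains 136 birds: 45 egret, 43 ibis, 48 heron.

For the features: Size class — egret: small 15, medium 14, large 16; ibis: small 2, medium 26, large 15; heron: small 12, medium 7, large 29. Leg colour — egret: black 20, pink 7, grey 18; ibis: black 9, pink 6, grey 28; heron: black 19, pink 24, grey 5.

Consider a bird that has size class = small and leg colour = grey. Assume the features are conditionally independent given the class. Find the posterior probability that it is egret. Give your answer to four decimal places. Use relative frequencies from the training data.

0.7016

egret: (45/136) × (15/45) × (18/45) ≈ 0.0441176
ibis: (43/136) × (2/43) × (28/43) ≈ 0.00957592
heron: (48/136) × (12/48) × (5/48) ≈ 0.00919118
P(egret | x) = 0.0441176 / 0.0628847 ≈ 0.7016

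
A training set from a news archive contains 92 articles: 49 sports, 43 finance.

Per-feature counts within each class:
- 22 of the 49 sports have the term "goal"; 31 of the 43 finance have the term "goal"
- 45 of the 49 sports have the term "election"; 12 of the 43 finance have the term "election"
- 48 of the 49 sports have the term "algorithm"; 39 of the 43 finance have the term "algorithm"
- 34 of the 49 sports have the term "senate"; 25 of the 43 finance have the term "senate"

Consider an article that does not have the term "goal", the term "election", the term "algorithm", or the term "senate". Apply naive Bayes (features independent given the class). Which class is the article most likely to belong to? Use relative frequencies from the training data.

sports: (49/92) × (27/49) × (4/49) × (1/49) × (15/49) ≈ 0.000149671
finance: (43/92) × (12/43) × (31/43) × (4/43) × (18/43) ≈ 0.0036617
Highest score → finance.

finance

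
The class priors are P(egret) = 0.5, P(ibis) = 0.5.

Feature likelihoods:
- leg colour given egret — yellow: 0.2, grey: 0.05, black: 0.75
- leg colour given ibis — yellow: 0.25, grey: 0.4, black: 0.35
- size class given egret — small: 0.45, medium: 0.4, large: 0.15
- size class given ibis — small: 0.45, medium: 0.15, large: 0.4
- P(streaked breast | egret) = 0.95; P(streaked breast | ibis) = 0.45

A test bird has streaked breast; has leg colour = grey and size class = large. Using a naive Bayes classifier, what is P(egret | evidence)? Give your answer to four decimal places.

0.0900

egret: 0.5 × 0.05 × 0.15 × 0.95 = 0.0035625
ibis: 0.5 × 0.4 × 0.4 × 0.45 = 0.036
P(egret | x) = 0.0035625 / 0.0395625 ≈ 0.0900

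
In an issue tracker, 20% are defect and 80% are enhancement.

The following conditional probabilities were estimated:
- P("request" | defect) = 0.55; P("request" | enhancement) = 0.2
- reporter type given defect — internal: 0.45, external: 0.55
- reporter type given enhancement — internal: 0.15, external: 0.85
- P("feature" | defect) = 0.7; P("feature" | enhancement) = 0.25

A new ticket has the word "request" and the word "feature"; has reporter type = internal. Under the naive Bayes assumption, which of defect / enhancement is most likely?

defect

defect: 0.2 × 0.55 × 0.45 × 0.7 = 0.03465
enhancement: 0.8 × 0.2 × 0.15 × 0.25 = 0.006
Highest score → defect.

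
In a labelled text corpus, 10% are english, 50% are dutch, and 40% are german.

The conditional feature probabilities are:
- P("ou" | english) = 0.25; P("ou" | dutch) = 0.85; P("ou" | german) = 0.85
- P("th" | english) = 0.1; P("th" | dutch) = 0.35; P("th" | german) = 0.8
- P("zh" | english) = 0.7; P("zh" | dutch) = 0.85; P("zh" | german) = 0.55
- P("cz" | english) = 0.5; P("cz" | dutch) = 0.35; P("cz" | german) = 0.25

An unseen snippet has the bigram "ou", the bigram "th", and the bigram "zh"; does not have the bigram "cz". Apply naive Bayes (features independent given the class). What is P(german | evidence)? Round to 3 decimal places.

0.575

english: 0.1 × 0.25 × 0.1 × 0.7 × (1−0.5) = 0.000875
dutch: 0.5 × 0.85 × 0.35 × 0.85 × (1−0.35) = 0.082184375
german: 0.4 × 0.85 × 0.8 × 0.55 × (1−0.25) = 0.1122
P(german | x) = 0.1122 / 0.195259375 ≈ 0.575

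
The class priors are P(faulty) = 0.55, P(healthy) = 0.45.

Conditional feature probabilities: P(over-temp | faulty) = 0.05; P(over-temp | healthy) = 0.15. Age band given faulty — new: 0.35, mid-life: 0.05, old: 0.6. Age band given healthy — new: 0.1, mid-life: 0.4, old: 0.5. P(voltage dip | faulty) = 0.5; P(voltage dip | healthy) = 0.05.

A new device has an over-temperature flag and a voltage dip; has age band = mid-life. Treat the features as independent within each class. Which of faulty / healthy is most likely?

faulty: 0.55 × 0.05 × 0.05 × 0.5 = 0.0006875
healthy: 0.45 × 0.15 × 0.4 × 0.05 = 0.00135
Highest score → healthy.

healthy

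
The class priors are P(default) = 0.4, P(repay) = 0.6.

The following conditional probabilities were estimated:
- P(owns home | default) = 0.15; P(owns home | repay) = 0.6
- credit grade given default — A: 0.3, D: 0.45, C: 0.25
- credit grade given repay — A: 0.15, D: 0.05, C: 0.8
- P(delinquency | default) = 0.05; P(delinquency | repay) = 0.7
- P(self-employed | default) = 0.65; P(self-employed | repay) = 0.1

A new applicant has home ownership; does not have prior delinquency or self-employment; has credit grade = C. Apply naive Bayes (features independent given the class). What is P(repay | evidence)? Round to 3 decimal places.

0.940

default: 0.4 × 0.15 × 0.25 × (1−0.05) × (1−0.65) = 0.0049875
repay: 0.6 × 0.6 × 0.8 × (1−0.7) × (1−0.1) = 0.07776
P(repay | x) = 0.07776 / 0.0827475 ≈ 0.940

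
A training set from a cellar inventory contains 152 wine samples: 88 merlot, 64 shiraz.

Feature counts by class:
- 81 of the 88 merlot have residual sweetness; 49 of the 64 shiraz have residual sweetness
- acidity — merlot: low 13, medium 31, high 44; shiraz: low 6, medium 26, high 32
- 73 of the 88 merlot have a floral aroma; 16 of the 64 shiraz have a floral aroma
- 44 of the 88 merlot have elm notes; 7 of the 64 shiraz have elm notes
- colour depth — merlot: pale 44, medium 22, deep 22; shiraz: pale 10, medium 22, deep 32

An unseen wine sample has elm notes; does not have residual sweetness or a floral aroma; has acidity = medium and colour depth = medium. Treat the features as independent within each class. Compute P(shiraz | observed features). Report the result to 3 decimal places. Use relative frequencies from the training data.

merlot: (88/152) × (7/88) × (31/88) × (15/88) × (44/88) × (22/88) ≈ 0.000345662
shiraz: (64/152) × (15/64) × (26/64) × (48/64) × (7/64) × (22/64) ≈ 0.00113048
P(shiraz | x) = 0.00113048 / 0.001476142 ≈ 0.766

0.766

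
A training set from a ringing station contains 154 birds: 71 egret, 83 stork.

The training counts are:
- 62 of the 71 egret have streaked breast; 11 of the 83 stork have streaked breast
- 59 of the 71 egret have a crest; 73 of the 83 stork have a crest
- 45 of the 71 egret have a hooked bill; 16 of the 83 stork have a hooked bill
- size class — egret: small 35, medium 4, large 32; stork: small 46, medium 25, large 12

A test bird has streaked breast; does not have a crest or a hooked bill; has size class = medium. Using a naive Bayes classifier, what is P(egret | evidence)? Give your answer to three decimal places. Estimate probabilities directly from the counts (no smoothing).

0.402

egret: (71/154) × (62/71) × (12/71) × (26/71) × (4/71) ≈ 0.00140382
stork: (83/154) × (11/83) × (10/83) × (67/83) × (25/83) ≈ 0.00209244
P(egret | x) = 0.00140382 / 0.00349626 ≈ 0.402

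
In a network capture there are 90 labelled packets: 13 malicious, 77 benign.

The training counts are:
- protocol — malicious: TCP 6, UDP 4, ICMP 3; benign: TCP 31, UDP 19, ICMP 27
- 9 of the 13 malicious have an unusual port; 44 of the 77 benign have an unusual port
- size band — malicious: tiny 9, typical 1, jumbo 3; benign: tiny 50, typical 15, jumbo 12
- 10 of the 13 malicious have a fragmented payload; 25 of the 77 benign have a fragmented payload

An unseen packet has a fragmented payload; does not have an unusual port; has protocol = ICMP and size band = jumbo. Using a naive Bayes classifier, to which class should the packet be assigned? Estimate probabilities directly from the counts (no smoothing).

malicious: (13/90) × (3/13) × (4/13) × (3/13) × (10/13) ≈ 0.00182066
benign: (77/90) × (27/77) × (33/77) × (12/77) × (25/77) ≈ 0.00650555
Highest score → benign.

benign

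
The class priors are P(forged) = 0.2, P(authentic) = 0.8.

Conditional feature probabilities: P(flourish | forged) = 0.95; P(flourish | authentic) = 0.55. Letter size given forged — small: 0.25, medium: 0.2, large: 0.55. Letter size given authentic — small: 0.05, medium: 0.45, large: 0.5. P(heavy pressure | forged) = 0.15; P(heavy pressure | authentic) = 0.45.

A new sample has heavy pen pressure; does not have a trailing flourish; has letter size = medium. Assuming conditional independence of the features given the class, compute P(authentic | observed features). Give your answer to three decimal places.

0.996

forged: 0.2 × (1−0.95) × 0.2 × 0.15 = 0.0003
authentic: 0.8 × (1−0.55) × 0.45 × 0.45 = 0.0729
P(authentic | x) = 0.0729 / 0.0732 ≈ 0.996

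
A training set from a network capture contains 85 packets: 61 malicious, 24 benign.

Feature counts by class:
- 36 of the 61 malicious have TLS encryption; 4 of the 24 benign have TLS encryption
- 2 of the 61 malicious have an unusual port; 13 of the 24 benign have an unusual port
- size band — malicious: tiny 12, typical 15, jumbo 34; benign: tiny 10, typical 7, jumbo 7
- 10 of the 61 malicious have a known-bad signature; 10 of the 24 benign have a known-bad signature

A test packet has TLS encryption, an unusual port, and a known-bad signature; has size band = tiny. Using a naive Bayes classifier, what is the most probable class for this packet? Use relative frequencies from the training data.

malicious: (61/85) × (36/61) × (2/61) × (12/61) × (10/61) ≈ 0.000447822
benign: (24/85) × (4/24) × (13/24) × (10/24) × (10/24) ≈ 0.00442538
Highest score → benign.

benign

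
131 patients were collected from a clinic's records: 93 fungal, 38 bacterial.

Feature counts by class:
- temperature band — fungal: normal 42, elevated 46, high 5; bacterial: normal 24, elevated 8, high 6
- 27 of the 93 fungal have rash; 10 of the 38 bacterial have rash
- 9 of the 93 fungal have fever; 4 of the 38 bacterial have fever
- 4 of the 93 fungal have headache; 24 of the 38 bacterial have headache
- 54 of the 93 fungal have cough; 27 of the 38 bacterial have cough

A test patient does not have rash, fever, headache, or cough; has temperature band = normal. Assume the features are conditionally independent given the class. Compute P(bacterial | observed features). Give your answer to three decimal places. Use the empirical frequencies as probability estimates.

fungal: (93/131) × (42/93) × (66/93) × (84/93) × (89/93) × (39/93) ≈ 0.0824753
bacterial: (38/131) × (24/38) × (28/38) × (34/38) × (14/38) × (11/38) ≈ 0.0128814
P(bacterial | x) = 0.0128814 / 0.0953567 ≈ 0.135

0.135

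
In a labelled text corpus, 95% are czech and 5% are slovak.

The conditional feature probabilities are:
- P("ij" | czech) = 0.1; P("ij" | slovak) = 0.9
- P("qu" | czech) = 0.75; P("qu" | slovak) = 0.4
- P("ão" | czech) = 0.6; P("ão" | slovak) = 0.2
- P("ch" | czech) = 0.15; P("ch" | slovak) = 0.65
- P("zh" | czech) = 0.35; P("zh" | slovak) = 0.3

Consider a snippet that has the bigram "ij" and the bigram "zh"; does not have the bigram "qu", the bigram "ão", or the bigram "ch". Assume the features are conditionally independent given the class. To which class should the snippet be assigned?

czech: 0.95 × 0.1 × (1−0.75) × (1−0.6) × (1−0.15) × 0.35 = 0.00282625
slovak: 0.05 × 0.9 × (1−0.4) × (1−0.2) × (1−0.65) × 0.3 = 0.002268
Highest score → czech.

czech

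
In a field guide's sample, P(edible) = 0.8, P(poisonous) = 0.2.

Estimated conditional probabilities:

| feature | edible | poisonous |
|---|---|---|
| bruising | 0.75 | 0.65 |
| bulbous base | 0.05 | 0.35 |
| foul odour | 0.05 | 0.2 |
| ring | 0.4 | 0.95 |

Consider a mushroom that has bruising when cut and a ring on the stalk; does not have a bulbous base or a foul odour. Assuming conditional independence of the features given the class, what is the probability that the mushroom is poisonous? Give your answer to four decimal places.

0.2287

edible: 0.8 × 0.75 × (1−0.05) × (1−0.05) × 0.4 = 0.2166
poisonous: 0.2 × 0.65 × (1−0.35) × (1−0.2) × 0.95 = 0.06422
P(poisonous | x) = 0.06422 / 0.28082 ≈ 0.2287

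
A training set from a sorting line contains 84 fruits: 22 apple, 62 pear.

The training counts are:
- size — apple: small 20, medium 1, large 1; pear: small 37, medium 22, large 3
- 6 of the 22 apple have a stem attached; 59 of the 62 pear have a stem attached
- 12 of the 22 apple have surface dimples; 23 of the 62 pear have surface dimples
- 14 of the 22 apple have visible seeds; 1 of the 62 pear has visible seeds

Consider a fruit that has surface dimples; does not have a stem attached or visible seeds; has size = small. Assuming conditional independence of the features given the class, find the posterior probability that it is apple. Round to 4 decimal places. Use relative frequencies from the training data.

apple: (22/84) × (20/22) × (16/22) × (12/22) × (8/22) ≈ 0.0343458
pear: (62/84) × (37/62) × (3/62) × (23/62) × (61/62) ≈ 0.00777905
P(apple | x) = 0.0343458 / 0.04212485 ≈ 0.8153

0.8153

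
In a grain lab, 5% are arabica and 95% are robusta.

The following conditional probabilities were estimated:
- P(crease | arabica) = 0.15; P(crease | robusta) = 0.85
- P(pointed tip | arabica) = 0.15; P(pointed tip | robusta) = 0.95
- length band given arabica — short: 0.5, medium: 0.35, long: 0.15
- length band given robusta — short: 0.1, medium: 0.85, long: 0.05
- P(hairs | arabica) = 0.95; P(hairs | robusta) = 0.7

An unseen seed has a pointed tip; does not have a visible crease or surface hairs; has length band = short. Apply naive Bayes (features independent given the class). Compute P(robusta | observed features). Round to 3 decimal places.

arabica: 0.05 × (1−0.15) × 0.15 × 0.5 × (1−0.95) = 0.000159375
robusta: 0.95 × (1−0.85) × 0.95 × 0.1 × (1−0.7) = 0.00406125
P(robusta | x) = 0.00406125 / 0.004220625 ≈ 0.962

0.962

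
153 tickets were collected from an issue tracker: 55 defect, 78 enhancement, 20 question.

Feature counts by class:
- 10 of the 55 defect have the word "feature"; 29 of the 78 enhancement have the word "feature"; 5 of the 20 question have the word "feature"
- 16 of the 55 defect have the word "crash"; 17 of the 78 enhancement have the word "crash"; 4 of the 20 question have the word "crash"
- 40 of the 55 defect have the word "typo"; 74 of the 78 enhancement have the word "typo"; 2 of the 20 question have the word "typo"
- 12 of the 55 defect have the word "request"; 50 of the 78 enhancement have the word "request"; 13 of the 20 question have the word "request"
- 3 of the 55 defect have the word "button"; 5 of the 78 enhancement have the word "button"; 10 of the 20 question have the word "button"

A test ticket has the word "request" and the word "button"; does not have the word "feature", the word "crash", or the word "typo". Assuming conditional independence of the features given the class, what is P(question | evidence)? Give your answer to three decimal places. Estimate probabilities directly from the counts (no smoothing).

defect: (55/153) × (45/55) × (39/55) × (15/55) × (12/55) × (3/55) ≈ 0.000676907
enhancement: (78/153) × (49/78) × (61/78) × (4/78) × (50/78) × (5/78) ≈ 0.000527784
question: (20/153) × (15/20) × (16/20) × (18/20) × (13/20) × (10/20) ≈ 0.0229412
P(question | x) = 0.0229412 / 0.024145891 ≈ 0.950

0.950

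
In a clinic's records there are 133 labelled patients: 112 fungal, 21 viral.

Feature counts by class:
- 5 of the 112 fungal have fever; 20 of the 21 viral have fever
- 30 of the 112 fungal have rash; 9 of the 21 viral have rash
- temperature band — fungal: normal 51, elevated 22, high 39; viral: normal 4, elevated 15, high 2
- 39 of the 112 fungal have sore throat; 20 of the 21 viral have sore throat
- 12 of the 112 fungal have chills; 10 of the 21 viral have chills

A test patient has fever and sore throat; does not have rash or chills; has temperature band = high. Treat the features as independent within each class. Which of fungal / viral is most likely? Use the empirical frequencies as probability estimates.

fungal: (112/133) × (5/112) × (82/112) × (39/112) × (39/112) × (100/112) ≈ 0.00297982
viral: (21/133) × (20/21) × (12/21) × (2/21) × (20/21) × (11/21) ≈ 0.00408258
Highest score → viral.

viral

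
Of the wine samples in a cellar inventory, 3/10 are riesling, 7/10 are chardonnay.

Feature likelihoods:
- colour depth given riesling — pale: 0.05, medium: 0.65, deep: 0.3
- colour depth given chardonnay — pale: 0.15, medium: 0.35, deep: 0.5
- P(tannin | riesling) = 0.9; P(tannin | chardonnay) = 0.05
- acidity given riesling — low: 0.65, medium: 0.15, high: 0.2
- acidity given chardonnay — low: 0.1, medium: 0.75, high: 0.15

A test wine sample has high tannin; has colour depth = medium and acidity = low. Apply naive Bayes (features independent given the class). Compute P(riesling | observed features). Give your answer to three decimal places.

riesling: 0.3 × 0.65 × 0.9 × 0.65 = 0.114075
chardonnay: 0.7 × 0.35 × 0.05 × 0.1 = 0.001225
P(riesling | x) = 0.114075 / 0.1153 ≈ 0.989

0.989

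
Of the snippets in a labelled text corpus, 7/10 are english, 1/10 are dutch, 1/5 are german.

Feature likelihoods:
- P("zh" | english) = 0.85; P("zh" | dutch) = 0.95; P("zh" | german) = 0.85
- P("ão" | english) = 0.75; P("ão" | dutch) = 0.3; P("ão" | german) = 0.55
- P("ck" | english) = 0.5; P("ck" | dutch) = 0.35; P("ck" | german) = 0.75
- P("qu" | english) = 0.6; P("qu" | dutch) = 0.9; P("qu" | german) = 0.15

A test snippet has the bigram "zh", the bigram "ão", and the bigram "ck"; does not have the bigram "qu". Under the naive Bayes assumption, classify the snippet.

english: 0.7 × 0.85 × 0.75 × 0.5 × (1−0.6) = 0.08925
dutch: 0.1 × 0.95 × 0.3 × 0.35 × (1−0.9) = 0.0009975
german: 0.2 × 0.85 × 0.55 × 0.75 × (1−0.15) = 0.05960625
Highest score → english.

english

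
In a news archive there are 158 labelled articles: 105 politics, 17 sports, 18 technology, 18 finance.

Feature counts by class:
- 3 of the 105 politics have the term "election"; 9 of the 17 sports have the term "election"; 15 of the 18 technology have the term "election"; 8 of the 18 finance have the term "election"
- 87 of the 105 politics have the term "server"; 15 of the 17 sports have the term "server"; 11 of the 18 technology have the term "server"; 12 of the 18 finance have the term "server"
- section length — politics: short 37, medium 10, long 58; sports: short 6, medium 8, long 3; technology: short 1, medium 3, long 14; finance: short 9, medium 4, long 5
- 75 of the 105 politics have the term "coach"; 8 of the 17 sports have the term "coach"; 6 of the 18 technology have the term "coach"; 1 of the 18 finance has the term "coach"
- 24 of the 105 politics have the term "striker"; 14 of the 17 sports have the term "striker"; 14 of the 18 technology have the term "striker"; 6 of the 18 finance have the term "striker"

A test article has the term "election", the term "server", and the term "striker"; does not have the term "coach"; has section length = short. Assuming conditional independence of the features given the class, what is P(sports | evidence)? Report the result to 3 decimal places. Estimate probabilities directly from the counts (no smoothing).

politics: (105/158) × (3/105) × (87/105) × (37/105) × (30/105) × (24/105) ≈ 0.000362043
sports: (17/158) × (9/17) × (15/17) × (6/17) × (9/17) × (14/17) ≈ 0.00773398
technology: (18/158) × (15/18) × (11/18) × (1/18) × (12/18) × (14/18) ≈ 0.00167127
finance: (18/158) × (8/18) × (12/18) × (9/18) × (17/18) × (6/18) ≈ 0.00531333
P(sports | x) = 0.00773398 / 0.015080623 ≈ 0.513

0.513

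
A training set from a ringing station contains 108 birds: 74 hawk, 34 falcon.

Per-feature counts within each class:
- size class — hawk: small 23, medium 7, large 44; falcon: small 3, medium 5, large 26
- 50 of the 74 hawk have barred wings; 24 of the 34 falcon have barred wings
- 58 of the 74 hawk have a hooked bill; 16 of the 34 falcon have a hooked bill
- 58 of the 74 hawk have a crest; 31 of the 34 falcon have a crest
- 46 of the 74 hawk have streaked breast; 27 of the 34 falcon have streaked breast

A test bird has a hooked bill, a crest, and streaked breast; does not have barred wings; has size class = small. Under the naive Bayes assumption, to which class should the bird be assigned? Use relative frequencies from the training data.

hawk

hawk: (74/108) × (23/74) × (24/74) × (58/74) × (58/74) × (46/74) ≈ 0.0263756
falcon: (34/108) × (3/34) × (10/34) × (16/34) × (31/34) × (27/34) ≈ 0.00278373
Highest score → hawk.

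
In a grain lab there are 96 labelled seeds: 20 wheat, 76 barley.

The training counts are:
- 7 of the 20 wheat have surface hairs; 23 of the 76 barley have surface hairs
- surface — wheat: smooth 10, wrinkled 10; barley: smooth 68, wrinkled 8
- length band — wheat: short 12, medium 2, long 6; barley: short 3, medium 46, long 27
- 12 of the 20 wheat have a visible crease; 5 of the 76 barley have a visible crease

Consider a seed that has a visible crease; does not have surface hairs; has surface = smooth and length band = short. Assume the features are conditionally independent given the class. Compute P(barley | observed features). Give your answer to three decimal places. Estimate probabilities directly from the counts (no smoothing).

wheat: (20/96) × (13/20) × (10/20) × (12/20) × (12/20) = 0.024375
barley: (76/96) × (53/76) × (68/76) × (3/76) × (5/76) ≈ 0.00128282
P(barley | x) = 0.00128282 / 0.02565782 ≈ 0.050

0.050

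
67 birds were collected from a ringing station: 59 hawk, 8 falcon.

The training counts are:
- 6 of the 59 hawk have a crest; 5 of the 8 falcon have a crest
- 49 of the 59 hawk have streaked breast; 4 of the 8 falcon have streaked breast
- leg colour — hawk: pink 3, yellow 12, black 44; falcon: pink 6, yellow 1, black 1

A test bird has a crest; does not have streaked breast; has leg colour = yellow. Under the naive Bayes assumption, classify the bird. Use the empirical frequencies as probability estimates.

falcon

hawk: (59/67) × (6/59) × (10/59) × (12/59) ≈ 0.00308712
falcon: (8/67) × (5/8) × (4/8) × (1/8) ≈ 0.00466418
Highest score → falcon.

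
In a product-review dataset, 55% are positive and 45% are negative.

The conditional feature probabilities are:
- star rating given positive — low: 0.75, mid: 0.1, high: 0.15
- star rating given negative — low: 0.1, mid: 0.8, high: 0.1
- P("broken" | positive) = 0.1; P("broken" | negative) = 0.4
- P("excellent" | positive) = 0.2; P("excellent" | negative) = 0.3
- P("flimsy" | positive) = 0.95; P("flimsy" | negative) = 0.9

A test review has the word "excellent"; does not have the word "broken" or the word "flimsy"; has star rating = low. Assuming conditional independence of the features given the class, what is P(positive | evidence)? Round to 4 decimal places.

0.8209

positive: 0.55 × 0.75 × (1−0.1) × 0.2 × (1−0.95) = 0.0037125
negative: 0.45 × 0.1 × (1−0.4) × 0.3 × (1−0.9) = 0.00081
P(positive | x) = 0.0037125 / 0.0045225 ≈ 0.8209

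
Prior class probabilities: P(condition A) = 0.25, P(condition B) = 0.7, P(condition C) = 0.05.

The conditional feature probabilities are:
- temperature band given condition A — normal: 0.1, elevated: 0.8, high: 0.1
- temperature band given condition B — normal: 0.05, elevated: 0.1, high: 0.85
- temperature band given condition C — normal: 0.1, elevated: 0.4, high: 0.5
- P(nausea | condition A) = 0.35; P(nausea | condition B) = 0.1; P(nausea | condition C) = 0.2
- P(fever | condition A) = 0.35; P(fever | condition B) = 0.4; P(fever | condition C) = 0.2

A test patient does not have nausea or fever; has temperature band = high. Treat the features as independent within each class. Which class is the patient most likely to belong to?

condition A: 0.25 × 0.1 × (1−0.35) × (1−0.35) = 0.0105625
condition B: 0.7 × 0.85 × (1−0.1) × (1−0.4) = 0.3213
condition C: 0.05 × 0.5 × (1−0.2) × (1−0.2) = 0.016
Highest score → condition B.

condition B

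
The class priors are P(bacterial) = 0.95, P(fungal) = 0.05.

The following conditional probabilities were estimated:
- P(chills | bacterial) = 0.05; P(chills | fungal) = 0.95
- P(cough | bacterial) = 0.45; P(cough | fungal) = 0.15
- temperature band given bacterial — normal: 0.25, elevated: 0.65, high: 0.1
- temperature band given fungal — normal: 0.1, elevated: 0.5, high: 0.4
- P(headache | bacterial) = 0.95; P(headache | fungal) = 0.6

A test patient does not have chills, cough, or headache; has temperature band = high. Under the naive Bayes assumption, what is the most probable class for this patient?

bacterial

bacterial: 0.95 × (1−0.05) × (1−0.45) × 0.1 × (1−0.95) = 0.002481875
fungal: 0.05 × (1−0.95) × (1−0.15) × 0.4 × (1−0.6) = 0.00034
Highest score → bacterial.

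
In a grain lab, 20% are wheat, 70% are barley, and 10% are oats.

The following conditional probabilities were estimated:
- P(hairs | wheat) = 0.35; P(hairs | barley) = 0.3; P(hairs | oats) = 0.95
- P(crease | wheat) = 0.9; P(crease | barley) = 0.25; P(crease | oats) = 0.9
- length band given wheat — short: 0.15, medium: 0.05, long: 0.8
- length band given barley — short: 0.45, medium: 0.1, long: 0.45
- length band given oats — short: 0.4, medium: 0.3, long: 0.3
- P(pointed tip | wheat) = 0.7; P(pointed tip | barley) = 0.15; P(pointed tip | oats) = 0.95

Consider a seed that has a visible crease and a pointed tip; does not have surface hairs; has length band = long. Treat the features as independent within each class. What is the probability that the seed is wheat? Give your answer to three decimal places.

wheat: 0.2 × (1−0.35) × 0.9 × 0.8 × 0.7 = 0.06552
barley: 0.7 × (1−0.3) × 0.25 × 0.45 × 0.15 = 0.00826875
oats: 0.1 × (1−0.95) × 0.9 × 0.3 × 0.95 = 0.0012825
P(wheat | x) = 0.06552 / 0.07507125 ≈ 0.873

0.873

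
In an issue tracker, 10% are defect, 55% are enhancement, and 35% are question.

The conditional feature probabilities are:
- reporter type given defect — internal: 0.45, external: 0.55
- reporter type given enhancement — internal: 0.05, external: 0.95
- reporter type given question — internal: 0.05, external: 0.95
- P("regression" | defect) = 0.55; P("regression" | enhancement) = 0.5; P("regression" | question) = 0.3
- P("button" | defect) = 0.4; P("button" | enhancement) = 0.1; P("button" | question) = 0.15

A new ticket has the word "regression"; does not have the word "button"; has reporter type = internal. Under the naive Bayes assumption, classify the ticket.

defect: 0.1 × 0.45 × 0.55 × (1−0.4) = 0.01485
enhancement: 0.55 × 0.05 × 0.5 × (1−0.1) = 0.012375
question: 0.35 × 0.05 × 0.3 × (1−0.15) = 0.0044625
Highest score → defect.

defect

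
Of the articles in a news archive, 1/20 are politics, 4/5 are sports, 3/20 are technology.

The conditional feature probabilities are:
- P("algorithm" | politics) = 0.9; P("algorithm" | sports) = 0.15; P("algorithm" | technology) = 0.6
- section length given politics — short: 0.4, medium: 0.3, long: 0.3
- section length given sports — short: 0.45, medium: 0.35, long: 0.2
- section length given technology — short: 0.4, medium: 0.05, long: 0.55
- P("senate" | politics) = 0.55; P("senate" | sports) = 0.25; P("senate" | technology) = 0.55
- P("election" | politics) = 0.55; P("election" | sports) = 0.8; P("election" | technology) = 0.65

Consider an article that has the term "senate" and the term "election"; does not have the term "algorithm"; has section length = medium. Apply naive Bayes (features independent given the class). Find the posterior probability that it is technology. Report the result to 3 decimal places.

0.022

politics: 0.05 × (1−0.9) × 0.3 × 0.55 × 0.55 = 0.00045375
sports: 0.8 × (1−0.15) × 0.35 × 0.25 × 0.8 = 0.0476
technology: 0.15 × (1−0.6) × 0.05 × 0.55 × 0.65 = 0.0010725
P(technology | x) = 0.0010725 / 0.04912625 ≈ 0.022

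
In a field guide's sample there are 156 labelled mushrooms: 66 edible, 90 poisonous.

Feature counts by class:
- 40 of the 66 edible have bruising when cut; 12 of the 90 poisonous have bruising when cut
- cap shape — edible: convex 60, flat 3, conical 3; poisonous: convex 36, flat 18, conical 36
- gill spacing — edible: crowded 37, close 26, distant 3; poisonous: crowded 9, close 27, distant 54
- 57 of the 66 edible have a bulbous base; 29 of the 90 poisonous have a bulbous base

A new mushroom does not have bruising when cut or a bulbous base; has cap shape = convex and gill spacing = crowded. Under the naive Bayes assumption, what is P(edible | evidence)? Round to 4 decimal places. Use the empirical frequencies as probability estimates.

edible: (66/156) × (26/66) × (60/66) × (37/66) × (9/66) ≈ 0.0115828
poisonous: (90/156) × (78/90) × (36/90) × (9/90) × (61/90) ≈ 0.0135556
P(edible | x) = 0.0115828 / 0.0251384 ≈ 0.4608

0.4608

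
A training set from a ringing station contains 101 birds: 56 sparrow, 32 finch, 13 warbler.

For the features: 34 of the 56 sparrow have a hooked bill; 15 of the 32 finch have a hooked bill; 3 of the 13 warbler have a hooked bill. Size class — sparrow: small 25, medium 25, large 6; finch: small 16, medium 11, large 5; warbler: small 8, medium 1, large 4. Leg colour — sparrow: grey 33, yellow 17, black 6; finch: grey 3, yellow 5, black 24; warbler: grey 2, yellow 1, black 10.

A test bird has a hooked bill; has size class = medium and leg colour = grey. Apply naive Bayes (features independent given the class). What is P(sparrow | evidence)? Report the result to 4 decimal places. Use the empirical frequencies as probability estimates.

sparrow: (56/101) × (34/56) × (25/56) × (33/56) ≈ 0.0885596
finch: (32/101) × (15/32) × (11/32) × (3/32) ≈ 0.00478612
warbler: (13/101) × (3/13) × (1/13) × (2/13) ≈ 0.000351514
P(sparrow | x) = 0.0885596 / 0.093697234 ≈ 0.9452

0.9452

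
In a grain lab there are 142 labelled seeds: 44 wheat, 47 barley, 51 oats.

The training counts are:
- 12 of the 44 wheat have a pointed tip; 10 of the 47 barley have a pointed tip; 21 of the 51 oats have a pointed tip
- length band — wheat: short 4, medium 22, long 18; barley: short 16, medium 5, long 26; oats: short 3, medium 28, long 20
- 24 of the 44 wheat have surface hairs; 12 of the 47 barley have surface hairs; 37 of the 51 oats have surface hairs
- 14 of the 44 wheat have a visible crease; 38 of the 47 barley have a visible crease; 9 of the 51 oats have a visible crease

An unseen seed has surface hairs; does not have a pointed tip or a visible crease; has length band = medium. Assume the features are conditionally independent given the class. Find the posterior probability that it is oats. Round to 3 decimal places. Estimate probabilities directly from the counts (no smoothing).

0.616

wheat: (44/142) × (32/44) × (22/44) × (24/44) × (30/44) ≈ 0.0419043
barley: (47/142) × (37/47) × (5/47) × (12/47) × (9/47) ≈ 0.00135523
oats: (51/142) × (30/51) × (28/51) × (37/51) × (42/51) ≈ 0.0692997
P(oats | x) = 0.0692997 / 0.11255923 ≈ 0.616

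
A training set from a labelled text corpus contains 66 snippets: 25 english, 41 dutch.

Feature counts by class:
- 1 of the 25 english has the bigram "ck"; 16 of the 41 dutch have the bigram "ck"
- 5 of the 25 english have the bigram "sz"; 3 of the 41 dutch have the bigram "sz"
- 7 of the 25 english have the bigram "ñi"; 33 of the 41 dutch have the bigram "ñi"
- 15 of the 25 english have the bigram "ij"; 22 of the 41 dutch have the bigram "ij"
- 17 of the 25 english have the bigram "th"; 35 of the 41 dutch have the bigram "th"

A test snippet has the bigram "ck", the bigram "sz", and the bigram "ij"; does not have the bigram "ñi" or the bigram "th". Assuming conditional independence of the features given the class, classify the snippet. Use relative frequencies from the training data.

english

english: (25/66) × (1/25) × (5/25) × (18/25) × (15/25) × (8/25) ≈ 0.000418909
dutch: (41/66) × (16/41) × (3/41) × (8/41) × (22/41) × (6/41) ≈ 0.000271785
Highest score → english.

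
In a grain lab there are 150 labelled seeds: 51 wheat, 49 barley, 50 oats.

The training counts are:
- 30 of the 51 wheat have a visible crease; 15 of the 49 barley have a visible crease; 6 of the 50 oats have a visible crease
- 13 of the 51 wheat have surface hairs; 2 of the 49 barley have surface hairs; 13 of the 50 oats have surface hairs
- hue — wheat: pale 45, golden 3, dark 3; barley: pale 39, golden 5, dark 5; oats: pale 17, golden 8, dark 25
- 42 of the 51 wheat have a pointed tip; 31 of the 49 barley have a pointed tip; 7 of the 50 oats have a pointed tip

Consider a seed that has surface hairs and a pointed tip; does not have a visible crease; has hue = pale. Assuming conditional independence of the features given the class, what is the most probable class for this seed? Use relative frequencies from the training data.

wheat

wheat: (51/150) × (21/51) × (13/51) × (45/51) × (42/51) ≈ 0.0259312
barley: (49/150) × (34/49) × (2/49) × (39/49) × (31/49) ≈ 0.0046586
oats: (50/150) × (44/50) × (13/50) × (17/50) × (7/50) ≈ 0.00363029
Highest score → wheat.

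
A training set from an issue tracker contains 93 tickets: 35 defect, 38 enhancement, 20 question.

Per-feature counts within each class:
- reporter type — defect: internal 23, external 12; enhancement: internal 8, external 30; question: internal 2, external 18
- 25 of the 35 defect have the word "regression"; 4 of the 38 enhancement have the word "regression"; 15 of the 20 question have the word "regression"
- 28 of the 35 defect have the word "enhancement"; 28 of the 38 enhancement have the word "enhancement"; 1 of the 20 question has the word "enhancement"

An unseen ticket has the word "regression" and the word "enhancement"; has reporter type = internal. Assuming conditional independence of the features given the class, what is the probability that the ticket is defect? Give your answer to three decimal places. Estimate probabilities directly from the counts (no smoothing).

defect: (35/93) × (23/35) × (25/35) × (28/35) ≈ 0.141321
enhancement: (38/93) × (8/38) × (4/38) × (28/38) ≈ 0.00667203
question: (20/93) × (2/20) × (15/20) × (1/20) ≈ 0.000806452
P(defect | x) = 0.141321 / 0.148799482 ≈ 0.950

0.950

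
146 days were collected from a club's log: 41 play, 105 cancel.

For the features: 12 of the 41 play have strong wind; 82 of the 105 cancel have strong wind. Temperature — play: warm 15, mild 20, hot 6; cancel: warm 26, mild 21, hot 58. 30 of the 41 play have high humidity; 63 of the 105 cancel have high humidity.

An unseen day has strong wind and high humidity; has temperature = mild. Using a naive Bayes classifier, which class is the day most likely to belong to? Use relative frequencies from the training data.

play: (41/146) × (12/41) × (20/41) × (30/41) ≈ 0.0293367
cancel: (105/146) × (82/105) × (21/105) × (63/105) ≈ 0.0673973
Highest score → cancel.

cancel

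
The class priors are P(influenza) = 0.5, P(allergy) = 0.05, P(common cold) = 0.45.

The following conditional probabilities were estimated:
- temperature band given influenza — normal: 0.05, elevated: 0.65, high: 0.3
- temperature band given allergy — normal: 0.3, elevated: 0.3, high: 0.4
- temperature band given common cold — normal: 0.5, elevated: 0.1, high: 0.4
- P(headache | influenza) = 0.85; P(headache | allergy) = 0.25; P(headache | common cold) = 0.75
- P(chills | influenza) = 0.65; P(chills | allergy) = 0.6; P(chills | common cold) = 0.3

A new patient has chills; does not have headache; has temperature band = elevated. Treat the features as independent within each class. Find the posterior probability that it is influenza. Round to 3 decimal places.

0.758

influenza: 0.5 × 0.65 × (1−0.85) × 0.65 = 0.0316875
allergy: 0.05 × 0.3 × (1−0.25) × 0.6 = 0.00675
common cold: 0.45 × 0.1 × (1−0.75) × 0.3 = 0.003375
P(influenza | x) = 0.0316875 / 0.0418125 ≈ 0.758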